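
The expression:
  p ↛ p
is never true.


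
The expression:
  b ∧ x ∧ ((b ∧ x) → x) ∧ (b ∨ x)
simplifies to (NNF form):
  b ∧ x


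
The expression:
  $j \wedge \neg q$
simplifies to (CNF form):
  $j \wedge \neg q$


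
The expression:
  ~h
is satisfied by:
  {h: False}


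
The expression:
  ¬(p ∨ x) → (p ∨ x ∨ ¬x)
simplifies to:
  True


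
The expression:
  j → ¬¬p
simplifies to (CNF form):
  p ∨ ¬j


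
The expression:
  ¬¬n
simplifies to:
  n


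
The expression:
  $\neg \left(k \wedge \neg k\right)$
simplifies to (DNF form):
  $\text{True}$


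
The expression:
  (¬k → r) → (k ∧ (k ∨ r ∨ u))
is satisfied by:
  {k: True, r: False}
  {r: False, k: False}
  {r: True, k: True}


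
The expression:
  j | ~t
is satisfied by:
  {j: True, t: False}
  {t: False, j: False}
  {t: True, j: True}


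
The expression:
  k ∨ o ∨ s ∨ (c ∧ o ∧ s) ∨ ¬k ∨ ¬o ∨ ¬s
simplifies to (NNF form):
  True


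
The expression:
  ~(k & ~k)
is always true.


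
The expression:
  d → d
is always true.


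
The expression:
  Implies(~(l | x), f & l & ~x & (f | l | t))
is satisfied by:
  {x: True, l: True}
  {x: True, l: False}
  {l: True, x: False}


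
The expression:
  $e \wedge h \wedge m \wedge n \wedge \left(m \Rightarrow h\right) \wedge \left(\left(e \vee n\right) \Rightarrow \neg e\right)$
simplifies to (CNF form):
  $\text{False}$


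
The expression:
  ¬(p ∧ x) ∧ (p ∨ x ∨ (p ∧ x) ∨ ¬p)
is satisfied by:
  {p: False, x: False}
  {x: True, p: False}
  {p: True, x: False}


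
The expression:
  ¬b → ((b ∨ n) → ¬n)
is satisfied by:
  {b: True, n: False}
  {n: False, b: False}
  {n: True, b: True}


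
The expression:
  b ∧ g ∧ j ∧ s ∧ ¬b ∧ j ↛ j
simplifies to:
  False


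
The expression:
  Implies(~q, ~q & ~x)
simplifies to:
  q | ~x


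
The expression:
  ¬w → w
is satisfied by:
  {w: True}


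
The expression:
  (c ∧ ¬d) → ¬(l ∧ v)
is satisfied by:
  {d: True, l: False, v: False, c: False}
  {d: False, l: False, v: False, c: False}
  {c: True, d: True, l: False, v: False}
  {c: True, d: False, l: False, v: False}
  {d: True, v: True, c: False, l: False}
  {v: True, c: False, l: False, d: False}
  {c: True, v: True, d: True, l: False}
  {c: True, v: True, d: False, l: False}
  {d: True, l: True, c: False, v: False}
  {l: True, c: False, v: False, d: False}
  {d: True, c: True, l: True, v: False}
  {c: True, l: True, d: False, v: False}
  {d: True, v: True, l: True, c: False}
  {v: True, l: True, c: False, d: False}
  {c: True, v: True, l: True, d: True}


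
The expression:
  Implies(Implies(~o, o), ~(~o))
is always true.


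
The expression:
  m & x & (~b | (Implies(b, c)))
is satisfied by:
  {m: True, c: True, x: True, b: False}
  {m: True, x: True, c: False, b: False}
  {m: True, b: True, c: True, x: True}


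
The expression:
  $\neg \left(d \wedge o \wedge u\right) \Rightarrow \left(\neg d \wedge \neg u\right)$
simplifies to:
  $\left(d \vee \neg u\right) \wedge \left(o \vee \neg u\right) \wedge \left(u \vee \neg d\right)$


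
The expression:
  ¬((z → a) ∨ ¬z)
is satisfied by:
  {z: True, a: False}


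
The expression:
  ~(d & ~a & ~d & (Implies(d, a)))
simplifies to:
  True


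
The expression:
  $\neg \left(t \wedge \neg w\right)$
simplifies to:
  $w \vee \neg t$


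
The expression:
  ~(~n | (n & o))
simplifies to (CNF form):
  n & ~o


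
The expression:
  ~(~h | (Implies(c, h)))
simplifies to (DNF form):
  False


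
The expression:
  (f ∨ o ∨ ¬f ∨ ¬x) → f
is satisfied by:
  {f: True}


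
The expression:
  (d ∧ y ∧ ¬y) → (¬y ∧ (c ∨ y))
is always true.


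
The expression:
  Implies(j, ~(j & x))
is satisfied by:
  {x: False, j: False}
  {j: True, x: False}
  {x: True, j: False}


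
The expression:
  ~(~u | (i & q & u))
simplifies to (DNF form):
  (u & ~i) | (u & ~q)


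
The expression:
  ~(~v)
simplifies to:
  v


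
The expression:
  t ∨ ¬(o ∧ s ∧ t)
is always true.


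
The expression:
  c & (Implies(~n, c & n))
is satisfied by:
  {c: True, n: True}


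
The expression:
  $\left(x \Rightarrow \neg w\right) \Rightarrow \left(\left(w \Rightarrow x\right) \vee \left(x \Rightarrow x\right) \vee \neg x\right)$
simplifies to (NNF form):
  $\text{True}$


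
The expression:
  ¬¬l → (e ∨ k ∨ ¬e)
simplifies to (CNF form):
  True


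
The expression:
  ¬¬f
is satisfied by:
  {f: True}


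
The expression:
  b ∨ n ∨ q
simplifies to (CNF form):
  b ∨ n ∨ q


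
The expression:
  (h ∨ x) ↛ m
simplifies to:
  ¬m ∧ (h ∨ x)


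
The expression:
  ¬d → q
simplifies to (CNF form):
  d ∨ q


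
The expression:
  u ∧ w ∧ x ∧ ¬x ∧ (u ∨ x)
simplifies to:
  False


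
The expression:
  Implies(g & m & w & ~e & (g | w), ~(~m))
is always true.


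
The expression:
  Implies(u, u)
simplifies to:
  True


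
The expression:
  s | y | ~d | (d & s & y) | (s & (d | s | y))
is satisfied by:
  {y: True, s: True, d: False}
  {y: True, s: False, d: False}
  {s: True, y: False, d: False}
  {y: False, s: False, d: False}
  {y: True, d: True, s: True}
  {y: True, d: True, s: False}
  {d: True, s: True, y: False}


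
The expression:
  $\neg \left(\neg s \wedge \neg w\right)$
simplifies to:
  $s \vee w$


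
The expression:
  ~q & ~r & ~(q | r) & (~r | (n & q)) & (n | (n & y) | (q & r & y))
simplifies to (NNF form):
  n & ~q & ~r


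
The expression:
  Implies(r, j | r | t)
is always true.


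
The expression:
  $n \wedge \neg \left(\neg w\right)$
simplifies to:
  $n \wedge w$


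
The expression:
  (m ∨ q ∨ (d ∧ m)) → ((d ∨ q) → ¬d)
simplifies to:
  (¬m ∧ ¬q) ∨ ¬d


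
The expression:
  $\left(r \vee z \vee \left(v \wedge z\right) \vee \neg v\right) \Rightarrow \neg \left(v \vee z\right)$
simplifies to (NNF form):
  $\neg z \wedge \left(\neg r \vee \neg v\right)$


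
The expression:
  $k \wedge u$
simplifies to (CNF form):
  $k \wedge u$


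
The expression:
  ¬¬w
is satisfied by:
  {w: True}


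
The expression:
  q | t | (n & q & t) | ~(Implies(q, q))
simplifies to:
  q | t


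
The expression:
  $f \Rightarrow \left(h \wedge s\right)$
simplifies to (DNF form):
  $\left(h \wedge s\right) \vee \neg f$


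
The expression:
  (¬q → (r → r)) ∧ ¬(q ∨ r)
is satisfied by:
  {q: False, r: False}


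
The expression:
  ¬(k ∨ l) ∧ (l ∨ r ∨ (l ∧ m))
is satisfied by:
  {r: True, l: False, k: False}


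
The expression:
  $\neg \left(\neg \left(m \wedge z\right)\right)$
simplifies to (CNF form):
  $m \wedge z$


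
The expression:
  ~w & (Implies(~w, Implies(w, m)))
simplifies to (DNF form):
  ~w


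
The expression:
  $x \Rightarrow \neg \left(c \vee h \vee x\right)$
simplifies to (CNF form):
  $\neg x$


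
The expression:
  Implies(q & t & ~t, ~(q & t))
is always true.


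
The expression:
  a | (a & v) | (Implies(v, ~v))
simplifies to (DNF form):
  a | ~v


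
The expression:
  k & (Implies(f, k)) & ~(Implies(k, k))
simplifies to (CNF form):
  False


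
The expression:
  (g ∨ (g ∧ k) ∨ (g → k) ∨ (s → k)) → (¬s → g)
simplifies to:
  g ∨ s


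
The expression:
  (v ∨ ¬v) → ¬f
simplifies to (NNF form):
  ¬f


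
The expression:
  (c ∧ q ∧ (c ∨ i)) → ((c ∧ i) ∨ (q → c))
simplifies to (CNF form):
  True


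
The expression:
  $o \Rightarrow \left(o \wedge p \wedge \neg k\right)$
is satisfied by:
  {p: True, o: False, k: False}
  {p: False, o: False, k: False}
  {k: True, p: True, o: False}
  {k: True, p: False, o: False}
  {o: True, p: True, k: False}


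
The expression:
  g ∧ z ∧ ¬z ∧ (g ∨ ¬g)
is never true.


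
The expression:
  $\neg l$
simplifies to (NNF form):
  $\neg l$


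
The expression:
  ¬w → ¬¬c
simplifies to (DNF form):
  c ∨ w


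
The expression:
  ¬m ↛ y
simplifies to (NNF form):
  y ∨ ¬m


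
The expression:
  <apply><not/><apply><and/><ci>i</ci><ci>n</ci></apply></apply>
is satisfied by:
  {n: False, i: False}
  {i: True, n: False}
  {n: True, i: False}


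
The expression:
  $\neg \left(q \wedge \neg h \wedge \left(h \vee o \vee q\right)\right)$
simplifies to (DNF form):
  $h \vee \neg q$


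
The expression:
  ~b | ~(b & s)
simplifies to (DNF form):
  ~b | ~s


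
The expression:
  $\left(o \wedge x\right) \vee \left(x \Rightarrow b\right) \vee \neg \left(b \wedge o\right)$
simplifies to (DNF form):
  $\text{True}$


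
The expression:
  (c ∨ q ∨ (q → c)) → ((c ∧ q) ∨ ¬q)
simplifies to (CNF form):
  c ∨ ¬q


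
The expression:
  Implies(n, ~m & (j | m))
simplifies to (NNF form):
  ~n | (j & ~m)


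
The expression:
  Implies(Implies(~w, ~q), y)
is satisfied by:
  {y: True, q: True, w: False}
  {y: True, q: False, w: False}
  {y: True, w: True, q: True}
  {y: True, w: True, q: False}
  {q: True, w: False, y: False}


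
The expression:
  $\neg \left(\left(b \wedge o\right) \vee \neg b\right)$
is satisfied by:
  {b: True, o: False}


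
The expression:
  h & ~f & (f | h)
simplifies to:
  h & ~f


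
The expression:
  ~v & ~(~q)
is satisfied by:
  {q: True, v: False}


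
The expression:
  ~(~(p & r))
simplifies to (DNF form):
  p & r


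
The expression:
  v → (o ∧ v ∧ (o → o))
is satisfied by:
  {o: True, v: False}
  {v: False, o: False}
  {v: True, o: True}


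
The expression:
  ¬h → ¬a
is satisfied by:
  {h: True, a: False}
  {a: False, h: False}
  {a: True, h: True}


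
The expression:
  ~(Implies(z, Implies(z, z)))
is never true.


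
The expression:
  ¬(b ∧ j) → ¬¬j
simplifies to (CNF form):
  j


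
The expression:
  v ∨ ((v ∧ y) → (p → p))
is always true.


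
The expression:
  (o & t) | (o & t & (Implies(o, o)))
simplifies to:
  o & t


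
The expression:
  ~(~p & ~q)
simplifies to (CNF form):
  p | q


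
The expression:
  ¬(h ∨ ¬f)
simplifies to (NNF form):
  f ∧ ¬h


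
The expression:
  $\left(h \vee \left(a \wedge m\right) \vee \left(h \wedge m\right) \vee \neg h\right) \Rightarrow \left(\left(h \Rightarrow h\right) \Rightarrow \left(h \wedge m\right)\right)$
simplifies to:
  $h \wedge m$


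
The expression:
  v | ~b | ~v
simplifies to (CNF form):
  True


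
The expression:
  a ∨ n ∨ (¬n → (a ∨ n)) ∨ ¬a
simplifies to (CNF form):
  True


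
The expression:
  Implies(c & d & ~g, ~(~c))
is always true.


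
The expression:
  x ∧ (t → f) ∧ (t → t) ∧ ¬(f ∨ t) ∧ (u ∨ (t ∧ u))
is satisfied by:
  {x: True, u: True, f: False, t: False}


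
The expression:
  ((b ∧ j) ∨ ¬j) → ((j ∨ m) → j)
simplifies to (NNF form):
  j ∨ ¬m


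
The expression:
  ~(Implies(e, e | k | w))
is never true.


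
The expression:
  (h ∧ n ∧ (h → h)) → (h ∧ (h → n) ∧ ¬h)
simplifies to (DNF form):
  ¬h ∨ ¬n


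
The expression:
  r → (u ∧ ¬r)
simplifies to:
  ¬r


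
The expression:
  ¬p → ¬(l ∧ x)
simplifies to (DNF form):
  p ∨ ¬l ∨ ¬x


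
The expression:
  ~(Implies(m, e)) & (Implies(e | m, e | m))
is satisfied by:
  {m: True, e: False}


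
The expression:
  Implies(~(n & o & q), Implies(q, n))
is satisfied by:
  {n: True, q: False}
  {q: False, n: False}
  {q: True, n: True}


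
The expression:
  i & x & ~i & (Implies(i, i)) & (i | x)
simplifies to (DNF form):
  False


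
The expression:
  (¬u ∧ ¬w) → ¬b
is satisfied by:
  {u: True, w: True, b: False}
  {u: True, w: False, b: False}
  {w: True, u: False, b: False}
  {u: False, w: False, b: False}
  {b: True, u: True, w: True}
  {b: True, u: True, w: False}
  {b: True, w: True, u: False}


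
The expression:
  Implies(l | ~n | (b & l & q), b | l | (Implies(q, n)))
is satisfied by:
  {n: True, b: True, l: True, q: False}
  {n: True, b: True, l: False, q: False}
  {n: True, l: True, b: False, q: False}
  {n: True, l: False, b: False, q: False}
  {b: True, l: True, n: False, q: False}
  {b: True, l: False, n: False, q: False}
  {l: True, n: False, b: False, q: False}
  {l: False, n: False, b: False, q: False}
  {q: True, n: True, b: True, l: True}
  {q: True, n: True, b: True, l: False}
  {q: True, n: True, l: True, b: False}
  {q: True, n: True, l: False, b: False}
  {q: True, b: True, l: True, n: False}
  {q: True, b: True, l: False, n: False}
  {q: True, l: True, b: False, n: False}


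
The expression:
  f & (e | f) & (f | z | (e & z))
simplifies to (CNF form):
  f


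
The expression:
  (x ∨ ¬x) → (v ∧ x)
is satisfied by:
  {x: True, v: True}


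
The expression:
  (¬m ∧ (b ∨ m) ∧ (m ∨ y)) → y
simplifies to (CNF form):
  True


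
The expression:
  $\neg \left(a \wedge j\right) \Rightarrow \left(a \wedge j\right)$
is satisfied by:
  {a: True, j: True}


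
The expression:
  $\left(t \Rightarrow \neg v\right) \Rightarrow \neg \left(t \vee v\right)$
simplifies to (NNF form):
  $\left(t \wedge v\right) \vee \left(\neg t \wedge \neg v\right)$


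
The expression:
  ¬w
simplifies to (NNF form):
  ¬w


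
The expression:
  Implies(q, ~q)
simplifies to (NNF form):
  ~q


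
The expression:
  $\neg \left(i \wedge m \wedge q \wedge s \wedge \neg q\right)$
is always true.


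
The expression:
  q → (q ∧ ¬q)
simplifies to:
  ¬q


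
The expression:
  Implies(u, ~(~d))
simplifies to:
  d | ~u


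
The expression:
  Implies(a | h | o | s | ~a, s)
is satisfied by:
  {s: True}


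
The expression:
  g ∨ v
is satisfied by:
  {v: True, g: True}
  {v: True, g: False}
  {g: True, v: False}


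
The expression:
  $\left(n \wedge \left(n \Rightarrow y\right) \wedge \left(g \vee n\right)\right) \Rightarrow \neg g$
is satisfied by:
  {g: False, y: False, n: False}
  {n: True, g: False, y: False}
  {y: True, g: False, n: False}
  {n: True, y: True, g: False}
  {g: True, n: False, y: False}
  {n: True, g: True, y: False}
  {y: True, g: True, n: False}


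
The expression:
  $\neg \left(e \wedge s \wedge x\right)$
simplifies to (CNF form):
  $\neg e \vee \neg s \vee \neg x$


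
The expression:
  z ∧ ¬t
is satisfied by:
  {z: True, t: False}


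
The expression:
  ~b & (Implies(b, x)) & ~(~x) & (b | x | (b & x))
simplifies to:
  x & ~b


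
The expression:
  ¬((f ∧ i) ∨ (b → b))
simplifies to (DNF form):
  False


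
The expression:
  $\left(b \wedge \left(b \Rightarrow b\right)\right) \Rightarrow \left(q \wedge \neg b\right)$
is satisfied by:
  {b: False}


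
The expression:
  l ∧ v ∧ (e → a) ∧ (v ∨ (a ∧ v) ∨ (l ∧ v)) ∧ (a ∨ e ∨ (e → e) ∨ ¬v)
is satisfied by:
  {a: True, v: True, l: True, e: False}
  {v: True, l: True, a: False, e: False}
  {a: True, e: True, v: True, l: True}


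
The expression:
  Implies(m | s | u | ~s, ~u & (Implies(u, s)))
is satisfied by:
  {u: False}


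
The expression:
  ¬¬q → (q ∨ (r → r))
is always true.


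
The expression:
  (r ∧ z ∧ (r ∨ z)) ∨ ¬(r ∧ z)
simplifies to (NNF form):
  True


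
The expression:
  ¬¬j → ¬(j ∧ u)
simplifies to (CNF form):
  ¬j ∨ ¬u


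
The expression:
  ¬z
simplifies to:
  ¬z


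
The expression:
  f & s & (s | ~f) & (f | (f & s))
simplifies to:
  f & s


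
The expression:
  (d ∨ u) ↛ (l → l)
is never true.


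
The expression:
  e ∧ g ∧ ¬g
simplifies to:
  False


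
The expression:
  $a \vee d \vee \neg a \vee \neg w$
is always true.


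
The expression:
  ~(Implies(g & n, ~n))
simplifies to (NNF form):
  g & n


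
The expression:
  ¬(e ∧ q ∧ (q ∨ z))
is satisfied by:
  {e: False, q: False}
  {q: True, e: False}
  {e: True, q: False}


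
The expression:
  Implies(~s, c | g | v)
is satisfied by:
  {v: True, c: True, s: True, g: True}
  {v: True, c: True, s: True, g: False}
  {v: True, c: True, g: True, s: False}
  {v: True, c: True, g: False, s: False}
  {v: True, s: True, g: True, c: False}
  {v: True, s: True, g: False, c: False}
  {v: True, s: False, g: True, c: False}
  {v: True, s: False, g: False, c: False}
  {c: True, s: True, g: True, v: False}
  {c: True, s: True, g: False, v: False}
  {c: True, g: True, s: False, v: False}
  {c: True, g: False, s: False, v: False}
  {s: True, g: True, c: False, v: False}
  {s: True, c: False, g: False, v: False}
  {g: True, c: False, s: False, v: False}


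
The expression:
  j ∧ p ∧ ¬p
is never true.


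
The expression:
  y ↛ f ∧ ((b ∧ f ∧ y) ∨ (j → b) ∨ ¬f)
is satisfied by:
  {y: True, f: False}


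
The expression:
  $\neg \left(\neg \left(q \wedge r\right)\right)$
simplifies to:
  $q \wedge r$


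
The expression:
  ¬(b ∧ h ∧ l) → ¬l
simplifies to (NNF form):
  (b ∧ h) ∨ ¬l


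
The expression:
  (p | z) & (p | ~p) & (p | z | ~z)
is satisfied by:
  {z: True, p: True}
  {z: True, p: False}
  {p: True, z: False}


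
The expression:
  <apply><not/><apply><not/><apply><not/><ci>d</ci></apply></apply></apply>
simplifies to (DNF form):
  <apply><not/><ci>d</ci></apply>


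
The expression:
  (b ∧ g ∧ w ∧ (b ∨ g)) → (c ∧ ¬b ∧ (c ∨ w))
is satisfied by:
  {w: False, b: False, g: False}
  {g: True, w: False, b: False}
  {b: True, w: False, g: False}
  {g: True, b: True, w: False}
  {w: True, g: False, b: False}
  {g: True, w: True, b: False}
  {b: True, w: True, g: False}


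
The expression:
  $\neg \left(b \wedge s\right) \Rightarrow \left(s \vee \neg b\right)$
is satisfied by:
  {s: True, b: False}
  {b: False, s: False}
  {b: True, s: True}


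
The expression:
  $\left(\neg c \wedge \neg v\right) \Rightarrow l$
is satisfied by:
  {v: True, c: True, l: True}
  {v: True, c: True, l: False}
  {v: True, l: True, c: False}
  {v: True, l: False, c: False}
  {c: True, l: True, v: False}
  {c: True, l: False, v: False}
  {l: True, c: False, v: False}


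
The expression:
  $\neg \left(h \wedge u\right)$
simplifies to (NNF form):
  $\neg h \vee \neg u$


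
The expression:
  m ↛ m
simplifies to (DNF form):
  False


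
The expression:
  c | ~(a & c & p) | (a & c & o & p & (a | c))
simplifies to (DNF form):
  True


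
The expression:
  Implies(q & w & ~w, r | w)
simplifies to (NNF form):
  True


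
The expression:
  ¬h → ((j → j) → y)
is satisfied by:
  {y: True, h: True}
  {y: True, h: False}
  {h: True, y: False}


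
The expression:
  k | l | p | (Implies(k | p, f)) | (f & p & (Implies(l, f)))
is always true.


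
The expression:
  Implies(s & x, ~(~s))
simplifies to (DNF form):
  True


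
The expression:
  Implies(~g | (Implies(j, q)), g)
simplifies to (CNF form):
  g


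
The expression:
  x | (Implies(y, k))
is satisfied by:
  {x: True, k: True, y: False}
  {x: True, k: False, y: False}
  {k: True, x: False, y: False}
  {x: False, k: False, y: False}
  {x: True, y: True, k: True}
  {x: True, y: True, k: False}
  {y: True, k: True, x: False}


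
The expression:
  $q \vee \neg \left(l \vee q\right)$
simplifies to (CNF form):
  $q \vee \neg l$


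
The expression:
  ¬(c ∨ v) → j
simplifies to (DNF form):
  c ∨ j ∨ v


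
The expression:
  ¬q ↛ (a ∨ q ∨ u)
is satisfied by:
  {q: False, u: False, a: False}


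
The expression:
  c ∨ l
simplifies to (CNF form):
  c ∨ l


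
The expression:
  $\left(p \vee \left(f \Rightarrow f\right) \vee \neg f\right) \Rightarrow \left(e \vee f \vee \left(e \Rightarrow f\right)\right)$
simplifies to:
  $\text{True}$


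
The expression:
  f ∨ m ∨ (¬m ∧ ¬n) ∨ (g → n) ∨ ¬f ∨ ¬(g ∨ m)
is always true.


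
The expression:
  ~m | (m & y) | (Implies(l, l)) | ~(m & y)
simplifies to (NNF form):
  True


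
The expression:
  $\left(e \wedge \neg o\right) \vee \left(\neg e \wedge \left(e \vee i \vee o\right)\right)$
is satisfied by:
  {i: True, e: False, o: False}
  {o: True, i: True, e: False}
  {o: True, i: False, e: False}
  {e: True, i: True, o: False}
  {e: True, i: False, o: False}


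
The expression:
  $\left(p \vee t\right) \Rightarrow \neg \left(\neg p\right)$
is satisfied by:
  {p: True, t: False}
  {t: False, p: False}
  {t: True, p: True}


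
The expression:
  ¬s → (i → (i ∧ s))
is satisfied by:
  {s: True, i: False}
  {i: False, s: False}
  {i: True, s: True}


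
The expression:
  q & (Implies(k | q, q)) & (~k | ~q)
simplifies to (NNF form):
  q & ~k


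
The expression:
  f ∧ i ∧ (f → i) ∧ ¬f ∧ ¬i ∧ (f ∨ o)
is never true.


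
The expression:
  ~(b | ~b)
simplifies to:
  False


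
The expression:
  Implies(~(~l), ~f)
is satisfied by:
  {l: False, f: False}
  {f: True, l: False}
  {l: True, f: False}


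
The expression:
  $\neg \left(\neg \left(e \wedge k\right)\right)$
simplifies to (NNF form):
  $e \wedge k$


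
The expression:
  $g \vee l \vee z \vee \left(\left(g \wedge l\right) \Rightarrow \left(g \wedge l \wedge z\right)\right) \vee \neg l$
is always true.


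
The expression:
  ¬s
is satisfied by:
  {s: False}


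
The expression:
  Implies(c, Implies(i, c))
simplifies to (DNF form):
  True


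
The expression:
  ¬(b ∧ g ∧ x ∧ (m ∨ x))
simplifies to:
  ¬b ∨ ¬g ∨ ¬x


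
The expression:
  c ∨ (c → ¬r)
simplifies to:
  True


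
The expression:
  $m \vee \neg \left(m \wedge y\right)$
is always true.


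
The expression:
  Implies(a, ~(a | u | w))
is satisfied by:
  {a: False}


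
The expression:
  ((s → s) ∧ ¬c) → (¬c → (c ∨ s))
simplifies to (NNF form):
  c ∨ s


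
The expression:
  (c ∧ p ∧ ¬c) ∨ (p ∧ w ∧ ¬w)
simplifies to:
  False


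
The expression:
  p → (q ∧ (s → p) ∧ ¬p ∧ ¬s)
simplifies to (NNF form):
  ¬p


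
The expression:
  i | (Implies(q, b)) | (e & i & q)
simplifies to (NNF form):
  b | i | ~q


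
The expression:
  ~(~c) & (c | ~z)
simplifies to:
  c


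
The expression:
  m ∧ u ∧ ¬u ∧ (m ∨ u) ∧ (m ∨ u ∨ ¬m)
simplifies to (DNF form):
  False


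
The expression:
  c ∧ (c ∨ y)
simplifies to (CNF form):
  c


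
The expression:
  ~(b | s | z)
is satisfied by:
  {b: False, z: False, s: False}


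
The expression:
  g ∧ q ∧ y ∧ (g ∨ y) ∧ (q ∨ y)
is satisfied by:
  {g: True, y: True, q: True}


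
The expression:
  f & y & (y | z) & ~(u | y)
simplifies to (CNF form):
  False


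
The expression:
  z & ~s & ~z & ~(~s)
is never true.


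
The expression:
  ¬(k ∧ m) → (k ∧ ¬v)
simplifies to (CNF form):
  k ∧ (m ∨ ¬v)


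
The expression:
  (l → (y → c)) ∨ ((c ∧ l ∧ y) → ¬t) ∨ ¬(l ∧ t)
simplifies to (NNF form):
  True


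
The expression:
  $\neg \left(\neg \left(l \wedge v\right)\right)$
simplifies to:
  $l \wedge v$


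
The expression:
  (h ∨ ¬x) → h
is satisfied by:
  {x: True, h: True}
  {x: True, h: False}
  {h: True, x: False}


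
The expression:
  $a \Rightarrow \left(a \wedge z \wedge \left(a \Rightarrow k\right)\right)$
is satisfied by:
  {z: True, k: True, a: False}
  {z: True, k: False, a: False}
  {k: True, z: False, a: False}
  {z: False, k: False, a: False}
  {a: True, z: True, k: True}


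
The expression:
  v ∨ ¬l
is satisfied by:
  {v: True, l: False}
  {l: False, v: False}
  {l: True, v: True}


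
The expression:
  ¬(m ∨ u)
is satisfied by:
  {u: False, m: False}


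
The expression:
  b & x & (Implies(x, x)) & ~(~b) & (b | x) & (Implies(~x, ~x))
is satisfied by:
  {b: True, x: True}


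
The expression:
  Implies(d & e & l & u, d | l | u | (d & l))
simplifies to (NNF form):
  True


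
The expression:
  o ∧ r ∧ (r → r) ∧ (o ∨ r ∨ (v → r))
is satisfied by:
  {r: True, o: True}


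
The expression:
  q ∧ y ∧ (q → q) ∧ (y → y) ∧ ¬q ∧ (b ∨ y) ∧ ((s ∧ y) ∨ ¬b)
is never true.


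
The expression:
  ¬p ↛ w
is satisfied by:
  {w: True, p: False}
  {p: False, w: False}
  {p: True, w: True}


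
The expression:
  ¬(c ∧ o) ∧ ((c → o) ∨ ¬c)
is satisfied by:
  {c: False}


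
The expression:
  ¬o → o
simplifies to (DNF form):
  o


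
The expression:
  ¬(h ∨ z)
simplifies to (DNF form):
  ¬h ∧ ¬z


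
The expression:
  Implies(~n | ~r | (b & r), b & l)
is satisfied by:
  {r: True, b: True, n: True, l: True}
  {r: True, b: True, l: True, n: False}
  {b: True, n: True, l: True, r: False}
  {b: True, l: True, n: False, r: False}
  {r: True, n: True, l: True, b: False}
  {r: True, n: True, l: False, b: False}


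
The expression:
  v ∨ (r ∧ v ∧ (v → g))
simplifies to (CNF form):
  v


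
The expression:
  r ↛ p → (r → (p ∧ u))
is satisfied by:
  {p: True, r: False}
  {r: False, p: False}
  {r: True, p: True}


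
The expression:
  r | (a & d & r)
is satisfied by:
  {r: True}


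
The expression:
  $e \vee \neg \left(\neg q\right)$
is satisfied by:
  {q: True, e: True}
  {q: True, e: False}
  {e: True, q: False}


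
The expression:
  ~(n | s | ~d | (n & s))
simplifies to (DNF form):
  d & ~n & ~s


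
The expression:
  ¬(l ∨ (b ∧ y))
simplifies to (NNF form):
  ¬l ∧ (¬b ∨ ¬y)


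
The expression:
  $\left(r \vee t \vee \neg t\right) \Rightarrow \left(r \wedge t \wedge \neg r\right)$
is never true.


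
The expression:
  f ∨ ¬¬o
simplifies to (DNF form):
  f ∨ o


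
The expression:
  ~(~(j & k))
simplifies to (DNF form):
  j & k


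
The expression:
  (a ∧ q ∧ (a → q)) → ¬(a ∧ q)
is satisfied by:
  {q: False, a: False}
  {a: True, q: False}
  {q: True, a: False}


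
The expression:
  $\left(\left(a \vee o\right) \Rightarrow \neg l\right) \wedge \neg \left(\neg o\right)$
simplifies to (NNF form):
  $o \wedge \neg l$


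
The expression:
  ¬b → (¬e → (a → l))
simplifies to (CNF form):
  b ∨ e ∨ l ∨ ¬a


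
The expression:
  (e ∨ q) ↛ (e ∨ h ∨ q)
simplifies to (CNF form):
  False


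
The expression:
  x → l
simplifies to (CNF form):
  l ∨ ¬x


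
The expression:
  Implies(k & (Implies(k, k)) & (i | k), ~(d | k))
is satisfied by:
  {k: False}


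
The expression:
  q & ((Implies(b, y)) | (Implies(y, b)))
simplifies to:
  q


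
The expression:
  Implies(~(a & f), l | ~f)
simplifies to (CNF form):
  a | l | ~f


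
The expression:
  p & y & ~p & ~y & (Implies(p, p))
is never true.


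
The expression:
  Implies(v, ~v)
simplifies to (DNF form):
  ~v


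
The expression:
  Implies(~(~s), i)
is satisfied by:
  {i: True, s: False}
  {s: False, i: False}
  {s: True, i: True}


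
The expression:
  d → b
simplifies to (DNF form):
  b ∨ ¬d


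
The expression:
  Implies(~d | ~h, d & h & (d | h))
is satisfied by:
  {h: True, d: True}


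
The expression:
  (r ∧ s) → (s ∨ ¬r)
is always true.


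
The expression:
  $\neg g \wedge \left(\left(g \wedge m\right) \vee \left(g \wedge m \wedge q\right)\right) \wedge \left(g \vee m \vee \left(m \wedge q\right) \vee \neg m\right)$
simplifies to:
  $\text{False}$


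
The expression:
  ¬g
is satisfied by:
  {g: False}


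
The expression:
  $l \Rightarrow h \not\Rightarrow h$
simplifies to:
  $\neg l$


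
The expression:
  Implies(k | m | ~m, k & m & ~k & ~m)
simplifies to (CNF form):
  False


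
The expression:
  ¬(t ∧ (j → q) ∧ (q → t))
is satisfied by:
  {j: True, q: False, t: False}
  {q: False, t: False, j: False}
  {j: True, q: True, t: False}
  {q: True, j: False, t: False}
  {t: True, j: True, q: False}


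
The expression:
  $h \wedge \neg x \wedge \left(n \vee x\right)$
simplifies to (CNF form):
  $h \wedge n \wedge \neg x$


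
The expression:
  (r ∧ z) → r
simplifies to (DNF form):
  True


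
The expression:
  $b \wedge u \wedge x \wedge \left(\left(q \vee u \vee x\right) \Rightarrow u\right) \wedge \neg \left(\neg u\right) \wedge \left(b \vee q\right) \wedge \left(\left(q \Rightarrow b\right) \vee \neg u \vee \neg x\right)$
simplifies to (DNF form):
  $b \wedge u \wedge x$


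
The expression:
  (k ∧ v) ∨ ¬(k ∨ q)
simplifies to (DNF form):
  (k ∧ v) ∨ (¬k ∧ ¬q)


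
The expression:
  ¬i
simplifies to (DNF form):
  ¬i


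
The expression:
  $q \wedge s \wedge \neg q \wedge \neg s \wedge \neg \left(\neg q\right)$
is never true.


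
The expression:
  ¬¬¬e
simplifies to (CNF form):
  ¬e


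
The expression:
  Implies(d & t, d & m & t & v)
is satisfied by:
  {m: True, v: True, t: False, d: False}
  {m: True, v: False, t: False, d: False}
  {v: True, m: False, t: False, d: False}
  {m: False, v: False, t: False, d: False}
  {d: True, m: True, v: True, t: False}
  {d: True, m: True, v: False, t: False}
  {d: True, v: True, m: False, t: False}
  {d: True, v: False, m: False, t: False}
  {m: True, t: True, v: True, d: False}
  {m: True, t: True, v: False, d: False}
  {t: True, v: True, m: False, d: False}
  {t: True, m: False, v: False, d: False}
  {d: True, m: True, t: True, v: True}


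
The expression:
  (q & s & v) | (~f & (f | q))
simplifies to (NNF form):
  q & (s | ~f) & (v | ~f)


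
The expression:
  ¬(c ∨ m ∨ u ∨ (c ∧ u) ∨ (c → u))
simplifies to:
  False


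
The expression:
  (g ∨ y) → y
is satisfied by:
  {y: True, g: False}
  {g: False, y: False}
  {g: True, y: True}


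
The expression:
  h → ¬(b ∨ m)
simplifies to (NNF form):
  (¬b ∧ ¬m) ∨ ¬h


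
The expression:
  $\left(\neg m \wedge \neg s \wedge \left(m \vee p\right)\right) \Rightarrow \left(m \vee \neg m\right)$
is always true.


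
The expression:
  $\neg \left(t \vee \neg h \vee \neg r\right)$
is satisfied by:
  {r: True, h: True, t: False}


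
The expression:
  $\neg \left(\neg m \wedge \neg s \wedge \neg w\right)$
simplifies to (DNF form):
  $m \vee s \vee w$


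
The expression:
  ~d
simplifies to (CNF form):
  ~d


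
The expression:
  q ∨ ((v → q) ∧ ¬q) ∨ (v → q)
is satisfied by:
  {q: True, v: False}
  {v: False, q: False}
  {v: True, q: True}


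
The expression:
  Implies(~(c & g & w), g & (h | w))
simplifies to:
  g & (h | w)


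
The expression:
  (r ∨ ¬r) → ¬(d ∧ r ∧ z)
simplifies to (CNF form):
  ¬d ∨ ¬r ∨ ¬z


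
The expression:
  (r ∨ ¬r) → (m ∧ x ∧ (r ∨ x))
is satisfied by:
  {m: True, x: True}


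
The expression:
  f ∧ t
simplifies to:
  f ∧ t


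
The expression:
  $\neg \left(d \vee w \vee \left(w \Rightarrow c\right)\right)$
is never true.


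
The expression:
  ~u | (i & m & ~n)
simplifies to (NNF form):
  ~u | (i & m & ~n)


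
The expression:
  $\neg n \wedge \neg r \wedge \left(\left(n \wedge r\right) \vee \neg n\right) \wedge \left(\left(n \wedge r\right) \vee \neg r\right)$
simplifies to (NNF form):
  $\neg n \wedge \neg r$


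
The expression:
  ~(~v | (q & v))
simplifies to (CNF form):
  v & ~q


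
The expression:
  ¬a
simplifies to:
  ¬a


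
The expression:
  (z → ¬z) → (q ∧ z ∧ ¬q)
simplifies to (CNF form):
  z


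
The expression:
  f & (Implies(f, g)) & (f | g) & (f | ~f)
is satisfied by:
  {g: True, f: True}


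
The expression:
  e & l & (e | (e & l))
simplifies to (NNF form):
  e & l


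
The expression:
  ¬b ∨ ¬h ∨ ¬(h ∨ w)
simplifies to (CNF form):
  ¬b ∨ ¬h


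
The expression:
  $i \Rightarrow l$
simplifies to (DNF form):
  $l \vee \neg i$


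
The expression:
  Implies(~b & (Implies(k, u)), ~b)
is always true.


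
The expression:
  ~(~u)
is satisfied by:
  {u: True}


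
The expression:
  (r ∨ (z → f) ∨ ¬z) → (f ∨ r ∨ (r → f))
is always true.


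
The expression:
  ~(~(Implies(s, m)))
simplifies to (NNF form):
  m | ~s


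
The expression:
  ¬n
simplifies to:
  ¬n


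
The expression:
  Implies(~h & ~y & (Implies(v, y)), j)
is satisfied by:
  {y: True, v: True, h: True, j: True}
  {y: True, v: True, h: True, j: False}
  {y: True, v: True, j: True, h: False}
  {y: True, v: True, j: False, h: False}
  {y: True, h: True, j: True, v: False}
  {y: True, h: True, j: False, v: False}
  {y: True, h: False, j: True, v: False}
  {y: True, h: False, j: False, v: False}
  {v: True, h: True, j: True, y: False}
  {v: True, h: True, j: False, y: False}
  {v: True, j: True, h: False, y: False}
  {v: True, j: False, h: False, y: False}
  {h: True, j: True, v: False, y: False}
  {h: True, v: False, j: False, y: False}
  {j: True, v: False, h: False, y: False}


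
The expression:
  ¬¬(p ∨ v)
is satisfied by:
  {v: True, p: True}
  {v: True, p: False}
  {p: True, v: False}


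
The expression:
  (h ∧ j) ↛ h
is never true.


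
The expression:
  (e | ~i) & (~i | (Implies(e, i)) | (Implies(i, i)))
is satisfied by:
  {e: True, i: False}
  {i: False, e: False}
  {i: True, e: True}


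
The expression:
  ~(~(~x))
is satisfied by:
  {x: False}


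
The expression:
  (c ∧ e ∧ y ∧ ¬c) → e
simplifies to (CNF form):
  True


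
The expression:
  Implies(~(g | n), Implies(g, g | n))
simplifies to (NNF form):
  True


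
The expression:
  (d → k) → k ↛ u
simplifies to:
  (d ∧ ¬k) ∨ (k ∧ ¬u)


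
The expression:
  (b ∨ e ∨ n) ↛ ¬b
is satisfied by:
  {b: True}


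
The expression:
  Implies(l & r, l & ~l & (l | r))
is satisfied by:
  {l: False, r: False}
  {r: True, l: False}
  {l: True, r: False}


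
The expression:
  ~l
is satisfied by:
  {l: False}


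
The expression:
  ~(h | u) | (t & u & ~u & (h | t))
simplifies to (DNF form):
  ~h & ~u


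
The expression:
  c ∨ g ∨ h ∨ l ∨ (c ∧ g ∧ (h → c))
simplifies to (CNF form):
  c ∨ g ∨ h ∨ l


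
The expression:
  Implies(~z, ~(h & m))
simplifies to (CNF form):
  z | ~h | ~m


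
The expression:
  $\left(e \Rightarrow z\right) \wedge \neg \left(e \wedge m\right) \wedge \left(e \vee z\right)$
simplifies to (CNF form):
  $z \wedge \left(\neg e \vee \neg m\right)$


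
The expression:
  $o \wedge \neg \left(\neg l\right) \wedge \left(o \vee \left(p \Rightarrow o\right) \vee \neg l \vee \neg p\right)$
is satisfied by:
  {o: True, l: True}


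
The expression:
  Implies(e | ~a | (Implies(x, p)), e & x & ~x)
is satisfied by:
  {a: True, x: True, p: False, e: False}


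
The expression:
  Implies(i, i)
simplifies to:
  True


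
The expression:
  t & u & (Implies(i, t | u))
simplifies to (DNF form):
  t & u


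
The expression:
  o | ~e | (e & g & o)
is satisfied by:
  {o: True, e: False}
  {e: False, o: False}
  {e: True, o: True}


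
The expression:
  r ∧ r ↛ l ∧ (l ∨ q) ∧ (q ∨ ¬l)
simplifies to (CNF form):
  q ∧ r ∧ ¬l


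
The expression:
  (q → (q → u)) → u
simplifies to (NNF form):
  q ∨ u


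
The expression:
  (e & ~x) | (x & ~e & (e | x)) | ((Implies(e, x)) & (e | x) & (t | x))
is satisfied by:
  {x: True, e: True}
  {x: True, e: False}
  {e: True, x: False}


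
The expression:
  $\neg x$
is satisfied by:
  {x: False}


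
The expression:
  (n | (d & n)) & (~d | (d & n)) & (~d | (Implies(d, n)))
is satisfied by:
  {n: True}


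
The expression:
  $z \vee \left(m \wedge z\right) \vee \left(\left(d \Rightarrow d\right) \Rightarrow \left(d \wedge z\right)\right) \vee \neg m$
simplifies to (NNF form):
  $z \vee \neg m$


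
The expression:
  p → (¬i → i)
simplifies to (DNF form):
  i ∨ ¬p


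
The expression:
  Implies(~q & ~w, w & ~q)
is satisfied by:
  {q: True, w: True}
  {q: True, w: False}
  {w: True, q: False}


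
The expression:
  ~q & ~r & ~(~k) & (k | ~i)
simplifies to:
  k & ~q & ~r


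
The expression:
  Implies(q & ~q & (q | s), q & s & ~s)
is always true.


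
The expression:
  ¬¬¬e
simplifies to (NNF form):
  ¬e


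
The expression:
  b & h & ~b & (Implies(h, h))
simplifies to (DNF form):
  False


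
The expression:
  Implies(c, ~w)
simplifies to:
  ~c | ~w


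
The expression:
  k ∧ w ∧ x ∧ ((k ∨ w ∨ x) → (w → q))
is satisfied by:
  {w: True, x: True, q: True, k: True}


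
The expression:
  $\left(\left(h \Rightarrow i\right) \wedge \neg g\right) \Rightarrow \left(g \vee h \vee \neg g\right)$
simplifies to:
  $\text{True}$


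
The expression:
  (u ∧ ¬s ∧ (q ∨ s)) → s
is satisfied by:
  {s: True, u: False, q: False}
  {u: False, q: False, s: False}
  {q: True, s: True, u: False}
  {q: True, u: False, s: False}
  {s: True, u: True, q: False}
  {u: True, s: False, q: False}
  {q: True, u: True, s: True}


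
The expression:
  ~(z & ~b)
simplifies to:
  b | ~z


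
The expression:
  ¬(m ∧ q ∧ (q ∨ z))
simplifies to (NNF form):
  ¬m ∨ ¬q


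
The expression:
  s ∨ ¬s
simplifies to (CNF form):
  True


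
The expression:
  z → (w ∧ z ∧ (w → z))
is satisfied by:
  {w: True, z: False}
  {z: False, w: False}
  {z: True, w: True}


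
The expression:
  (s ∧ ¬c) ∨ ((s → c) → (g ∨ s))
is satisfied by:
  {g: True, s: True}
  {g: True, s: False}
  {s: True, g: False}


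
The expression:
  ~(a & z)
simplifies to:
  ~a | ~z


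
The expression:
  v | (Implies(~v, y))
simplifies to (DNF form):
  v | y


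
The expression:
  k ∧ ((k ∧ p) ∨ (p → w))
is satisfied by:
  {k: True}


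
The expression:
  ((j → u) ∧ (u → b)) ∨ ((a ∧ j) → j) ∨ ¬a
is always true.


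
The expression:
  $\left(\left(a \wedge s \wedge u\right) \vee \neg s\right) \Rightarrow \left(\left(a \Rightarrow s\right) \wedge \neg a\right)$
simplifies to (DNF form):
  $\left(s \wedge \neg u\right) \vee \neg a$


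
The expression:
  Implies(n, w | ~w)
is always true.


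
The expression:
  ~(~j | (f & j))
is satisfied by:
  {j: True, f: False}


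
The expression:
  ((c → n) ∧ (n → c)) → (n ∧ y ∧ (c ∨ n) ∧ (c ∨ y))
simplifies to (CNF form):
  (c ∨ n) ∧ (n ∨ ¬n) ∧ (c ∨ n ∨ y) ∧ (c ∨ n ∨ ¬c) ∧ (c ∨ y ∨ ¬c) ∧ (n ∨ y ∨ ¬n) ∧ (n ∨ ¬c ∨ ¬n) ∧ (y ∨ ¬c ∨ ¬n)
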